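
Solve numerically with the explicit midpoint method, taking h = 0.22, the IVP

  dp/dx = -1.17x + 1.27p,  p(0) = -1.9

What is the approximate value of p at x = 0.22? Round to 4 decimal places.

-2.5333

Midpoint: k1 = f(x_n, p_n); k2 = f(x_n + h/2, p_n + (h/2)·k1); p_{n+1} = p_n + h·k2.
x=0.000000, p=-1.900000:
  k1 = f(0.000000, -1.900000) = -2.413000
  k2 = f(0.110000, -2.165430) = -2.878796
  p ← -1.900000 + 0.22·(-2.878796) = -2.533335
p(0.22) ≈ -2.5333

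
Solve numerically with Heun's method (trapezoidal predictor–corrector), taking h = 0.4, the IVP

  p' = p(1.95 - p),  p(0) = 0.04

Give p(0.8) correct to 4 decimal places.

0.1640

Heun: k1 = f(t_n, p_n); k2 = f(t_n + h, p_n + h·k1); p_{n+1} = p_n + (h/2)·(k1 + k2).
t=0.000000, p=0.040000:
  k1 = f(0.000000, 0.040000) = 0.076400
  k2 = f(0.400000, 0.070560) = 0.132613
  p ← 0.040000 + (0.4/2)·(0.076400 + 0.132613) = 0.081803
t=0.400000, p=0.081803:
  k1 = f(0.400000, 0.081803) = 0.152824
  k2 = f(0.800000, 0.142932) = 0.258288
  p ← 0.081803 + (0.4/2)·(0.152824 + 0.258288) = 0.164025
p(0.8) ≈ 0.1640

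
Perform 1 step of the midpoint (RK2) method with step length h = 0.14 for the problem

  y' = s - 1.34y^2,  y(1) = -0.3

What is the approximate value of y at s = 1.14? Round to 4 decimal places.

-0.1609

Midpoint: k1 = f(s_n, y_n); k2 = f(s_n + h/2, y_n + (h/2)·k1); y_{n+1} = y_n + h·k2.
s=1.000000, y=-0.300000:
  k1 = f(1.000000, -0.300000) = 0.879400
  k2 = f(1.070000, -0.238442) = 0.993815
  y ← -0.300000 + 0.14·0.993815 = -0.160866
y(1.14) ≈ -0.1609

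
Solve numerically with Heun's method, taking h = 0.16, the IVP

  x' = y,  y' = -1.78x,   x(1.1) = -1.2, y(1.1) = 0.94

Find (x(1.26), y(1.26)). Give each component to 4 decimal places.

-1.0223, 1.2603

Heun on (x,y): k1 = f(t_n, state_n); k2 = f(t_n + h, state_n + h·k1); state_{n+1} = state_n + (h/2)·(k1 + k2).
1.100000: (-1.200000, 0.940000)
  k1 = (0.940000, 2.136000)
  predictor → (-1.049600, 1.281760)
  k2 = (1.281760, 1.868288)
  → (-1.022259, 1.260343)
(x(1.26), y(1.26)) ≈ (-1.0223, 1.2603)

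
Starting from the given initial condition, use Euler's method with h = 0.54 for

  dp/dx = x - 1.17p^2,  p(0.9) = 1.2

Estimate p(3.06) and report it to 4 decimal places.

1.5429

Euler: p_{n+1} = p_n + h·f(x_n, p_n).
x=0.900000, p=1.200000: f=-0.784800 → p ← 1.200000 + 0.54·(-0.784800) = 0.776208
x=1.440000, p=0.776208: f=0.735076 → p ← 0.776208 + 0.54·0.735076 = 1.173149
x=1.980000, p=1.173149: f=0.369753 → p ← 1.173149 + 0.54·0.369753 = 1.372816
x=2.520000, p=1.372816: f=0.314990 → p ← 1.372816 + 0.54·0.314990 = 1.542911
p(3.06) ≈ 1.5429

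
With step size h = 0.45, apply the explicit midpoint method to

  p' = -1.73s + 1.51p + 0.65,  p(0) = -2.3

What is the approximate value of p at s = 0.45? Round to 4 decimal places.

-4.1771

Midpoint: k1 = f(s_n, p_n); k2 = f(s_n + h/2, p_n + (h/2)·k1); p_{n+1} = p_n + h·k2.
s=0.000000, p=-2.300000:
  k1 = f(0.000000, -2.300000) = -2.823000
  k2 = f(0.225000, -2.935175) = -4.171364
  p ← -2.300000 + 0.45·(-4.171364) = -4.177114
p(0.45) ≈ -4.1771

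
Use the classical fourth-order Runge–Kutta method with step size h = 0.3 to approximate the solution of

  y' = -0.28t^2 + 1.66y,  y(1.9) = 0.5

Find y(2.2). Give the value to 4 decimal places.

0.3700

RK4: k1 = f(t_n, y_n); k2 = f(t_n + h/2, y_n + (h/2)·k1); k3 = f(t_n + h/2, y_n + (h/2)·k2); k4 = f(t_n + h, y_n + h·k3); y_{n+1} = y_n + (h/6)·(k1 + 2k2 + 2k3 + k4).
t=1.900000, y=0.500000:
  k1 = f(1.900000, 0.500000) = -0.180800
  k2 = f(2.050000, 0.472880) = -0.391719
  k3 = f(2.050000, 0.441242) = -0.444238
  k4 = f(2.200000, 0.366729) = -0.746431
  y ← 0.500000 + (0.3/6)·(k1 + 2k2 + 2k3 + k4) = 0.370043
y(2.2) ≈ 0.3700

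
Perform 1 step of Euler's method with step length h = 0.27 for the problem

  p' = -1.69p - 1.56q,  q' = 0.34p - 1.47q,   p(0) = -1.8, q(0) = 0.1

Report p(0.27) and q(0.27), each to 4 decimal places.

Euler on (p,q): p_{n+1} = p_n + h·p', q_{n+1} = q_n + h·q'.
0.000000: (-1.800000, 0.100000); f=(2.886000, -0.759000) → (-1.020780, -0.104930)
(p(0.27), q(0.27)) ≈ (-1.0208, -0.1049)

-1.0208, -0.1049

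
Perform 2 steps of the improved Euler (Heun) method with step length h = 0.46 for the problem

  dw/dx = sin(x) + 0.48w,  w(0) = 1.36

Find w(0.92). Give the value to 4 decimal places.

Heun: k1 = f(x_n, w_n); k2 = f(x_n + h, w_n + h·k1); w_{n+1} = w_n + (h/2)·(k1 + k2).
x=0.000000, w=1.360000:
  k1 = f(0.000000, 1.360000) = 0.652800
  k2 = f(0.460000, 1.660288) = 1.240886
  w ← 1.360000 + (0.46/2)·(0.652800 + 1.240886) = 1.795548
x=0.460000, w=1.795548:
  k1 = f(0.460000, 1.795548) = 1.305811
  k2 = f(0.920000, 2.396221) = 1.945788
  w ← 1.795548 + (0.46/2)·(1.305811 + 1.945788) = 2.543416
w(0.92) ≈ 2.5434

2.5434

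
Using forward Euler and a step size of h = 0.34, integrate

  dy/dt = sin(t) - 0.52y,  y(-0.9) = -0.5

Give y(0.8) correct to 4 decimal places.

-0.2779

Euler: y_{n+1} = y_n + h·f(t_n, y_n).
t=-0.900000, y=-0.500000: f=-0.523327 → y ← -0.500000 + 0.34·(-0.523327) = -0.677931
t=-0.560000, y=-0.677931: f=-0.178662 → y ← -0.677931 + 0.34·(-0.178662) = -0.738676
t=-0.220000, y=-0.738676: f=0.165882 → y ← -0.738676 + 0.34·0.165882 = -0.682276
t=0.120000, y=-0.682276: f=0.474496 → y ← -0.682276 + 0.34·0.474496 = -0.520948
t=0.460000, y=-0.520948: f=0.714841 → y ← -0.520948 + 0.34·0.714841 = -0.277902
y(0.8) ≈ -0.2779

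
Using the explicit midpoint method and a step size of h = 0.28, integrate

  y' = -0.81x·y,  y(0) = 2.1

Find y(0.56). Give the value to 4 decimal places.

1.8458

Midpoint: k1 = f(x_n, y_n); k2 = f(x_n + h/2, y_n + (h/2)·k1); y_{n+1} = y_n + h·k2.
x=0.000000, y=2.100000:
  k1 = f(0.000000, 2.100000) = 0.000000
  k2 = f(0.140000, 2.100000) = -0.238140
  y ← 2.100000 + 0.28·(-0.238140) = 2.033321
x=0.280000, y=2.033321:
  k1 = f(0.280000, 2.033321) = -0.461157
  k2 = f(0.420000, 1.968759) = -0.669772
  y ← 2.033321 + 0.28·(-0.669772) = 1.845785
y(0.56) ≈ 1.8458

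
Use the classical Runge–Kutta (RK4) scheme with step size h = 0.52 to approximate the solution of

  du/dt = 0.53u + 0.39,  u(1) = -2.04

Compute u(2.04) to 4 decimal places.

RK4: k1 = f(t_n, u_n); k2 = f(t_n + h/2, u_n + (h/2)·k1); k3 = f(t_n + h/2, u_n + (h/2)·k2); k4 = f(t_n + h, u_n + h·k3); u_{n+1} = u_n + (h/6)·(k1 + 2k2 + 2k3 + k4).
t=1.000000, u=-2.040000:
  k1 = f(1.000000, -2.040000) = -0.691200
  k2 = f(1.260000, -2.219712) = -0.786447
  k3 = f(1.260000, -2.244476) = -0.799572
  k4 = f(1.520000, -2.455778) = -0.911562
  u ← -2.040000 + (0.52/6)·(k1 + 2k2 + 2k3 + k4) = -2.453816
t=1.520000, u=-2.453816:
  k1 = f(1.520000, -2.453816) = -0.910523
  k2 = f(1.780000, -2.690552) = -1.035993
  k3 = f(1.780000, -2.723174) = -1.053282
  k4 = f(2.040000, -3.001523) = -1.200807
  u ← -2.453816 + (0.52/6)·(k1 + 2k2 + 2k3 + k4) = -2.998939
u(2.04) ≈ -2.9989

-2.9989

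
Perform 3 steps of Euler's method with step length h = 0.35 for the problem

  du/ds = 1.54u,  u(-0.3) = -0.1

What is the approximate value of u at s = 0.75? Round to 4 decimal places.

Euler: u_{n+1} = u_n + h·f(s_n, u_n).
s=-0.300000, u=-0.100000: f=-0.154000 → u ← -0.100000 + 0.35·(-0.154000) = -0.153900
s=0.050000, u=-0.153900: f=-0.237006 → u ← -0.153900 + 0.35·(-0.237006) = -0.236852
s=0.400000, u=-0.236852: f=-0.364752 → u ← -0.236852 + 0.35·(-0.364752) = -0.364515
u(0.75) ≈ -0.3645

-0.3645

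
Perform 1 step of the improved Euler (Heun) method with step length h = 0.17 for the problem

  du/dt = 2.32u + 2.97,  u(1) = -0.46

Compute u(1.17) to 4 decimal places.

-0.0727

Heun: k1 = f(t_n, u_n); k2 = f(t_n + h, u_n + h·k1); u_{n+1} = u_n + (h/2)·(k1 + k2).
t=1.000000, u=-0.460000:
  k1 = f(1.000000, -0.460000) = 1.902800
  k2 = f(1.170000, -0.136524) = 2.653264
  u ← -0.460000 + (0.17/2)·(1.902800 + 2.653264) = -0.072735
u(1.17) ≈ -0.0727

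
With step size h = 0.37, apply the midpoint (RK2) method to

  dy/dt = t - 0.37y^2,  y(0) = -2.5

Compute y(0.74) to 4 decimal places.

Midpoint: k1 = f(t_n, y_n); k2 = f(t_n + h/2, y_n + (h/2)·k1); y_{n+1} = y_n + h·k2.
t=0.000000, y=-2.500000:
  k1 = f(0.000000, -2.500000) = -2.312500
  k2 = f(0.185000, -2.927812) = -2.986672
  y ← -2.500000 + 0.37·(-2.986672) = -3.605069
t=0.370000, y=-3.605069:
  k1 = f(0.370000, -3.605069) = -4.438712
  k2 = f(0.555000, -4.426230) = -6.693861
  y ← -3.605069 + 0.37·(-6.693861) = -6.081797
y(0.74) ≈ -6.0818

-6.0818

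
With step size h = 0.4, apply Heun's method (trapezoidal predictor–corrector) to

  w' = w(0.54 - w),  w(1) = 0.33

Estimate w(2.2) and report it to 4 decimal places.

0.4049

Heun: k1 = f(t_n, w_n); k2 = f(t_n + h, w_n + h·k1); w_{n+1} = w_n + (h/2)·(k1 + k2).
t=1.000000, w=0.330000:
  k1 = f(1.000000, 0.330000) = 0.069300
  k2 = f(1.400000, 0.357720) = 0.065205
  w ← 0.330000 + (0.4/2)·(0.069300 + 0.065205) = 0.356901
t=1.400000, w=0.356901:
  k1 = f(1.400000, 0.356901) = 0.065348
  k2 = f(1.800000, 0.383040) = 0.060122
  w ← 0.356901 + (0.4/2)·(0.065348 + 0.060122) = 0.381995
t=1.800000, w=0.381995:
  k1 = f(1.800000, 0.381995) = 0.060357
  k2 = f(2.200000, 0.406138) = 0.054366
  w ← 0.381995 + (0.4/2)·(0.060357 + 0.054366) = 0.404940
w(2.2) ≈ 0.4049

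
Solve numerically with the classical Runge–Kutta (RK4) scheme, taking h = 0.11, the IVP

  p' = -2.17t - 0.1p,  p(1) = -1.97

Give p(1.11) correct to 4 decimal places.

-2.1989

RK4: k1 = f(t_n, p_n); k2 = f(t_n + h/2, p_n + (h/2)·k1); k3 = f(t_n + h/2, p_n + (h/2)·k2); k4 = f(t_n + h, p_n + h·k3); p_{n+1} = p_n + (h/6)·(k1 + 2k2 + 2k3 + k4).
t=1.000000, p=-1.970000:
  k1 = f(1.000000, -1.970000) = -1.973000
  k2 = f(1.055000, -2.078515) = -2.081498
  k3 = f(1.055000, -2.084482) = -2.080902
  k4 = f(1.110000, -2.198899) = -2.188810
  p ← -1.970000 + (0.11/6)·(k1 + 2k2 + 2k3 + k4) = -2.198921
p(1.11) ≈ -2.1989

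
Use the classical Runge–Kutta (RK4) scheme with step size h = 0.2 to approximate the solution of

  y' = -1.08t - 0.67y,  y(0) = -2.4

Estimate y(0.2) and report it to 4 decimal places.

RK4: k1 = f(t_n, y_n); k2 = f(t_n + h/2, y_n + (h/2)·k1); k3 = f(t_n + h/2, y_n + (h/2)·k2); k4 = f(t_n + h, y_n + h·k3); y_{n+1} = y_n + (h/6)·(k1 + 2k2 + 2k3 + k4).
t=0.000000, y=-2.400000:
  k1 = f(0.000000, -2.400000) = 1.608000
  k2 = f(0.100000, -2.239200) = 1.392264
  k3 = f(0.100000, -2.260774) = 1.406718
  k4 = f(0.200000, -2.118656) = 1.203500
  y ← -2.400000 + (0.2/6)·(k1 + 2k2 + 2k3 + k4) = -2.119685
y(0.2) ≈ -2.1197

-2.1197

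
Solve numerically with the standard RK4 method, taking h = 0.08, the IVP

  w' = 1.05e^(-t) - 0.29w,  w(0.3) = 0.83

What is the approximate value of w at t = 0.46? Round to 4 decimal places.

RK4: k1 = f(t_n, w_n); k2 = f(t_n + h/2, w_n + (h/2)·k1); k3 = f(t_n + h/2, w_n + (h/2)·k2); k4 = f(t_n + h, w_n + h·k3); w_{n+1} = w_n + (h/6)·(k1 + 2k2 + 2k3 + k4).
t=0.300000, w=0.830000:
  k1 = f(0.300000, 0.830000) = 0.537159
  k2 = f(0.340000, 0.851486) = 0.500428
  k3 = f(0.340000, 0.850017) = 0.500854
  k4 = f(0.380000, 0.870068) = 0.465735
  w ← 0.830000 + (0.08/6)·(k1 + 2k2 + 2k3 + k4) = 0.870073
t=0.380000, w=0.870073:
  k1 = f(0.380000, 0.870073) = 0.465733
  k2 = f(0.420000, 0.888702) = 0.432176
  k3 = f(0.420000, 0.887360) = 0.432565
  k4 = f(0.460000, 0.904678) = 0.400491
  w ← 0.870073 + (0.08/6)·(k1 + 2k2 + 2k3 + k4) = 0.904682
w(0.46) ≈ 0.9047

0.9047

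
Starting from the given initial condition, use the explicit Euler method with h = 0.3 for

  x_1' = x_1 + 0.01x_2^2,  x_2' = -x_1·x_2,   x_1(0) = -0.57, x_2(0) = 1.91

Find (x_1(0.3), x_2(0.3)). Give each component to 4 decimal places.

Euler on (x_1,x_2): x_1_{n+1} = x_1_n + h·x_1', x_2_{n+1} = x_2_n + h·x_2'.
0.000000: (-0.570000, 1.910000); f=(-0.533519, 1.088700) → (-0.730056, 2.236610)
(x_1(0.3), x_2(0.3)) ≈ (-0.7301, 2.2366)

-0.7301, 2.2366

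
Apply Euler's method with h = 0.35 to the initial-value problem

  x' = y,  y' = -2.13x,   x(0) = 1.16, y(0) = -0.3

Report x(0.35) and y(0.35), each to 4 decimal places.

1.0550, -1.1648

Euler on (x,y): x_{n+1} = x_n + h·x', y_{n+1} = y_n + h·y'.
0.000000: (1.160000, -0.300000); f=(-0.300000, -2.470800) → (1.055000, -1.164780)
(x(0.35), y(0.35)) ≈ (1.0550, -1.1648)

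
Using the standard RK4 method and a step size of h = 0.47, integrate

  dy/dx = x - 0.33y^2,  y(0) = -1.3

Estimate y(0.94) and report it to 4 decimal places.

RK4: k1 = f(x_n, y_n); k2 = f(x_n + h/2, y_n + (h/2)·k1); k3 = f(x_n + h/2, y_n + (h/2)·k2); k4 = f(x_n + h, y_n + h·k3); y_{n+1} = y_n + (h/6)·(k1 + 2k2 + 2k3 + k4).
x=0.000000, y=-1.300000:
  k1 = f(0.000000, -1.300000) = -0.557700
  k2 = f(0.235000, -1.431060) = -0.440817
  k3 = f(0.235000, -1.403592) = -0.415123
  k4 = f(0.470000, -1.495108) = -0.267665
  y ← -1.300000 + (0.47/6)·(k1 + 2k2 + 2k3 + k4) = -1.498751
x=0.470000, y=-1.498751:
  k1 = f(0.470000, -1.498751) = -0.271264
  k2 = f(0.705000, -1.562498) = -0.100662
  k3 = f(0.705000, -1.522407) = -0.059848
  k4 = f(0.940000, -1.526880) = 0.170651
  y ← -1.498751 + (0.47/6)·(k1 + 2k2 + 2k3 + k4) = -1.531779
y(0.94) ≈ -1.5318

-1.5318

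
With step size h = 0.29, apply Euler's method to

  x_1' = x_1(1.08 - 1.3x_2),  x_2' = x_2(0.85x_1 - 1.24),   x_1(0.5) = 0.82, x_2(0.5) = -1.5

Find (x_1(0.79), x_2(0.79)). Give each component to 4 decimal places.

1.5405, -1.2638

Euler on (x_1,x_2): x_1_{n+1} = x_1_n + h·x_1', x_2_{n+1} = x_2_n + h·x_2'.
0.500000: (0.820000, -1.500000); f=(2.484600, 0.814500) → (1.540534, -1.263795)
(x_1(0.79), x_2(0.79)) ≈ (1.5405, -1.2638)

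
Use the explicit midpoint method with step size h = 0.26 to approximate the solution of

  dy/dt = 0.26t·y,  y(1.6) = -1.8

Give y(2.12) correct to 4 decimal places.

-2.3110

Midpoint: k1 = f(t_n, y_n); k2 = f(t_n + h/2, y_n + (h/2)·k1); y_{n+1} = y_n + h·k2.
t=1.600000, y=-1.800000:
  k1 = f(1.600000, -1.800000) = -0.748800
  k2 = f(1.730000, -1.897344) = -0.853425
  y ← -1.800000 + 0.26·(-0.853425) = -2.021891
t=1.860000, y=-2.021891:
  k1 = f(1.860000, -2.021891) = -0.977786
  k2 = f(1.990000, -2.149003) = -1.111894
  y ← -2.021891 + 0.26·(-1.111894) = -2.310983
y(2.12) ≈ -2.3110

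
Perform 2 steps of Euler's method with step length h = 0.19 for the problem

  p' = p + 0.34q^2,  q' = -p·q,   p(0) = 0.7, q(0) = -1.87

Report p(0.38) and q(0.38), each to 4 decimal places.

Euler on (p,q): p_{n+1} = p_n + h·p', q_{n+1} = q_n + h·q'.
0.000000: (0.700000, -1.870000); f=(1.888946, 1.309000) → (1.058900, -1.621290)
0.190000: (1.058900, -1.621290); f=(1.952617, 1.716784) → (1.429897, -1.295101)
(p(0.38), q(0.38)) ≈ (1.4299, -1.2951)

1.4299, -1.2951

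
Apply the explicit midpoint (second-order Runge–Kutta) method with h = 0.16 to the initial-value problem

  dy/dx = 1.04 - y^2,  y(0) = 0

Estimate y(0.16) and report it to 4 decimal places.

0.1653

Midpoint: k1 = f(x_n, y_n); k2 = f(x_n + h/2, y_n + (h/2)·k1); y_{n+1} = y_n + h·k2.
x=0.000000, y=0.000000:
  k1 = f(0.000000, 0.000000) = 1.040000
  k2 = f(0.080000, 0.083200) = 1.033078
  y ← 0.000000 + 0.16·1.033078 = 0.165292
y(0.16) ≈ 0.1653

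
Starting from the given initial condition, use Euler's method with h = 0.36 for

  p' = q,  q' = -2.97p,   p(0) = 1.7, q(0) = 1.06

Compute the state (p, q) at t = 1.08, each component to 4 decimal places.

0.7349, -4.9173

Euler on (p,q): p_{n+1} = p_n + h·p', q_{n+1} = q_n + h·q'.
0.000000: (1.700000, 1.060000); f=(1.060000, -5.049000) → (2.081600, -0.757640)
0.360000: (2.081600, -0.757640); f=(-0.757640, -6.182352) → (1.808850, -2.983287)
0.720000: (1.808850, -2.983287); f=(-2.983287, -5.372283) → (0.734866, -4.917309)
(p(1.08), q(1.08)) ≈ (0.7349, -4.9173)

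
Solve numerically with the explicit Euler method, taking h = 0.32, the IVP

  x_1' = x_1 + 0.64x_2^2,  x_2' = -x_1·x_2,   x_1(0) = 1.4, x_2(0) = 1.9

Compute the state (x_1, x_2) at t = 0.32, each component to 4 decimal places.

Euler on (x_1,x_2): x_1_{n+1} = x_1_n + h·x_1', x_2_{n+1} = x_2_n + h·x_2'.
0.000000: (1.400000, 1.900000); f=(3.710400, -2.660000) → (2.587328, 1.048800)
(x_1(0.32), x_2(0.32)) ≈ (2.5873, 1.0488)

2.5873, 1.0488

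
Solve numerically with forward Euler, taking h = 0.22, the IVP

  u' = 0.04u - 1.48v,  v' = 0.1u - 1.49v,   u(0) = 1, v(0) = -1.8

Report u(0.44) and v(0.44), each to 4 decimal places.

Euler on (u,v): u_{n+1} = u_n + h·u', v_{n+1} = v_n + h·v'.
0.000000: (1.000000, -1.800000); f=(2.704000, 2.782000) → (1.594880, -1.187960)
0.220000: (1.594880, -1.187960); f=(1.821976, 1.929548) → (1.995715, -0.763459)
(u(0.44), v(0.44)) ≈ (1.9957, -0.7635)

1.9957, -0.7635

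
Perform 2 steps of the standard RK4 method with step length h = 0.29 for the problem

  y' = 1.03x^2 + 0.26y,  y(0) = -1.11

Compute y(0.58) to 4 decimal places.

-1.2211

RK4: k1 = f(x_n, y_n); k2 = f(x_n + h/2, y_n + (h/2)·k1); k3 = f(x_n + h/2, y_n + (h/2)·k2); k4 = f(x_n + h, y_n + h·k3); y_{n+1} = y_n + (h/6)·(k1 + 2k2 + 2k3 + k4).
x=0.000000, y=-1.110000:
  k1 = f(0.000000, -1.110000) = -0.288600
  k2 = f(0.145000, -1.151847) = -0.277824
  k3 = f(0.145000, -1.150285) = -0.277418
  k4 = f(0.290000, -1.190451) = -0.222894
  y ← -1.110000 + (0.29/6)·(k1 + 2k2 + 2k3 + k4) = -1.188396
x=0.290000, y=-1.188396:
  k1 = f(0.290000, -1.188396) = -0.222360
  k2 = f(0.435000, -1.220638) = -0.122464
  k3 = f(0.435000, -1.206153) = -0.118698
  k4 = f(0.580000, -1.222818) = 0.028559
  y ← -1.188396 + (0.29/6)·(k1 + 2k2 + 2k3 + k4) = -1.221075
y(0.58) ≈ -1.2211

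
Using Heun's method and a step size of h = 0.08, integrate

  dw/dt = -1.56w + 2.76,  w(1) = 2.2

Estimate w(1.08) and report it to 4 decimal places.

Heun: k1 = f(t_n, w_n); k2 = f(t_n + h, w_n + h·k1); w_{n+1} = w_n + (h/2)·(k1 + k2).
t=1.000000, w=2.200000:
  k1 = f(1.000000, 2.200000) = -0.672000
  k2 = f(1.080000, 2.146240) = -0.588134
  w ← 2.200000 + (0.08/2)·(-0.672000 + (-0.588134)) = 2.149595
w(1.08) ≈ 2.1496

2.1496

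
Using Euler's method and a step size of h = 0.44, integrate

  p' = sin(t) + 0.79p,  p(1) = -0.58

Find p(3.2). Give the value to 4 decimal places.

Euler: p_{n+1} = p_n + h·f(t_n, p_n).
t=1.000000, p=-0.580000: f=0.383271 → p ← -0.580000 + 0.44·0.383271 = -0.411361
t=1.440000, p=-0.411361: f=0.666483 → p ← -0.411361 + 0.44·0.666483 = -0.118108
t=1.880000, p=-0.118108: f=0.859271 → p ← -0.118108 + 0.44·0.859271 = 0.259971
t=2.320000, p=0.259971: f=0.937609 → p ← 0.259971 + 0.44·0.937609 = 0.672519
t=2.760000, p=0.672519: f=0.903689 → p ← 0.672519 + 0.44·0.903689 = 1.070142
p(3.2) ≈ 1.0701

1.0701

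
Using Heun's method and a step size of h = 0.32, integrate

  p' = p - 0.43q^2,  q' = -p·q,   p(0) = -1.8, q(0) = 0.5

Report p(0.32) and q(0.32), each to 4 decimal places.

-2.5336, 0.9479

Heun on (p,q): k1 = f(t_n, state_n); k2 = f(t_n + h, state_n + h·k1); state_{n+1} = state_n + (h/2)·(k1 + k2).
0.000000: (-1.800000, 0.500000)
  k1 = (-1.907500, 0.900000)
  predictor → (-2.410400, 0.788000)
  k2 = (-2.677406, 1.899395)
  → (-2.533585, 0.947903)
(p(0.32), q(0.32)) ≈ (-2.5336, 0.9479)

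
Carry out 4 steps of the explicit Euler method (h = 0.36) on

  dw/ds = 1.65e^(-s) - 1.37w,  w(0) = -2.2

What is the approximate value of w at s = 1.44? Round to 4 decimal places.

Euler: w_{n+1} = w_n + h·f(s_n, w_n).
s=0.000000, w=-2.200000: f=4.664000 → w ← -2.200000 + 0.36·4.664000 = -0.520960
s=0.360000, w=-0.520960: f=1.864881 → w ← -0.520960 + 0.36·1.864881 = 0.150397
s=0.720000, w=0.150397: f=0.597097 → w ← 0.150397 + 0.36·0.597097 = 0.365352
s=1.080000, w=0.365352: f=0.059800 → w ← 0.365352 + 0.36·0.059800 = 0.386880
w(1.44) ≈ 0.3869

0.3869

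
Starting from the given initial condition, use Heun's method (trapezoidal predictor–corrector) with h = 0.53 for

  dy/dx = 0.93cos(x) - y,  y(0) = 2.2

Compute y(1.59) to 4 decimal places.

Heun: k1 = f(x_n, y_n); k2 = f(x_n + h, y_n + h·k1); y_{n+1} = y_n + (h/2)·(k1 + k2).
x=0.000000, y=2.200000:
  k1 = f(0.000000, 2.200000) = -1.270000
  k2 = f(0.530000, 1.526900) = -0.724489
  y ← 2.200000 + (0.53/2)·(-1.270000 + (-0.724489)) = 1.671460
x=0.530000, y=1.671460:
  k1 = f(0.530000, 1.671460) = -0.869050
  k2 = f(1.060000, 1.210864) = -0.756213
  y ← 1.671460 + (0.53/2)·(-0.869050 + (-0.756213)) = 1.240766
x=1.060000, y=1.240766:
  k1 = f(1.060000, 1.240766) = -0.786115
  k2 = f(1.590000, 0.824125) = -0.841983
  y ← 1.240766 + (0.53/2)·(-0.786115 + (-0.841983)) = 0.809320
y(1.59) ≈ 0.8093

0.8093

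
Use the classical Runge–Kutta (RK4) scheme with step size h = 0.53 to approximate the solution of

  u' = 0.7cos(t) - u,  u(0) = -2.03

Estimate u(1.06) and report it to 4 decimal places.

-0.3493

RK4: k1 = f(t_n, u_n); k2 = f(t_n + h/2, u_n + (h/2)·k1); k3 = f(t_n + h/2, u_n + (h/2)·k2); k4 = f(t_n + h, u_n + h·k3); u_{n+1} = u_n + (h/6)·(k1 + 2k2 + 2k3 + k4).
t=0.000000, u=-2.030000:
  k1 = f(0.000000, -2.030000) = 2.730000
  k2 = f(0.265000, -1.306550) = 1.982115
  k3 = f(0.265000, -1.504740) = 2.180304
  k4 = f(0.530000, -0.874439) = 1.478404
  u ← -2.030000 + (0.53/6)·(k1 + 2k2 + 2k3 + k4) = -0.922897
t=0.530000, u=-0.922897:
  k1 = f(0.530000, -0.922897) = 1.526862
  k2 = f(0.795000, -0.518279) = 1.008478
  k3 = f(0.795000, -0.655650) = 1.145850
  k4 = f(1.060000, -0.315597) = 0.657807
  u ← -0.922897 + (0.53/6)·(k1 + 2k2 + 2k3 + k4) = -0.349320
u(1.06) ≈ -0.3493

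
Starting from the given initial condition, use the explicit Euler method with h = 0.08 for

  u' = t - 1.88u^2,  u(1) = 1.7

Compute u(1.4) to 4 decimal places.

0.9436

Euler: u_{n+1} = u_n + h·f(t_n, u_n).
t=1.000000, u=1.700000: f=-4.433200 → u ← 1.700000 + 0.08·(-4.433200) = 1.345344
t=1.080000, u=1.345344: f=-2.322707 → u ← 1.345344 + 0.08·(-2.322707) = 1.159527
t=1.160000, u=1.159527: f=-1.367667 → u ← 1.159527 + 0.08·(-1.367667) = 1.050114
t=1.240000, u=1.050114: f=-0.833150 → u ← 1.050114 + 0.08·(-0.833150) = 0.983462
t=1.320000, u=0.983462: f=-0.498331 → u ← 0.983462 + 0.08·(-0.498331) = 0.943596
u(1.4) ≈ 0.9436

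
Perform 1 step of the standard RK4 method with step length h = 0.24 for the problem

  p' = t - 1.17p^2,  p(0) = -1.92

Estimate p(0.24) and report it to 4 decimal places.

RK4: k1 = f(t_n, p_n); k2 = f(t_n + h/2, p_n + (h/2)·k1); k3 = f(t_n + h/2, p_n + (h/2)·k2); k4 = f(t_n + h, p_n + h·k3); p_{n+1} = p_n + (h/6)·(k1 + 2k2 + 2k3 + k4).
t=0.000000, p=-1.920000:
  k1 = f(0.000000, -1.920000) = -4.313088
  k2 = f(0.120000, -2.437571) = -6.831848
  k3 = f(0.120000, -2.739822) = -8.662749
  k4 = f(0.240000, -3.999060) = -18.471201
  p ← -1.920000 + (0.24/6)·(k1 + 2k2 + 2k3 + k4) = -4.070939
p(0.24) ≈ -4.0709

-4.0709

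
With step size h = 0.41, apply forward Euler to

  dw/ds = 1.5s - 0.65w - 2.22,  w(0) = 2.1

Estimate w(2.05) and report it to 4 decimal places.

Euler: w_{n+1} = w_n + h·f(s_n, w_n).
s=0.000000, w=2.100000: f=-3.585000 → w ← 2.100000 + 0.41·(-3.585000) = 0.630150
s=0.410000, w=0.630150: f=-2.014598 → w ← 0.630150 + 0.41·(-2.014598) = -0.195835
s=0.820000, w=-0.195835: f=-0.862707 → w ← -0.195835 + 0.41·(-0.862707) = -0.549545
s=1.230000, w=-0.549545: f=-0.017796 → w ← -0.549545 + 0.41·(-0.017796) = -0.556841
s=1.640000, w=-0.556841: f=0.601947 → w ← -0.556841 + 0.41·0.601947 = -0.310043
w(2.05) ≈ -0.3100

-0.3100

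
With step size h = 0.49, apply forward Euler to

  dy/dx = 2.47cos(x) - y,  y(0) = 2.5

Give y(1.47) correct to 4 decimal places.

1.8652

Euler: y_{n+1} = y_n + h·f(x_n, y_n).
x=0.000000, y=2.500000: f=-0.030000 → y ← 2.500000 + 0.49·(-0.030000) = 2.485300
x=0.490000, y=2.485300: f=-0.305938 → y ← 2.485300 + 0.49·(-0.305938) = 2.335390
x=0.980000, y=2.335390: f=-0.959545 → y ← 2.335390 + 0.49·(-0.959545) = 1.865214
y(1.47) ≈ 1.8652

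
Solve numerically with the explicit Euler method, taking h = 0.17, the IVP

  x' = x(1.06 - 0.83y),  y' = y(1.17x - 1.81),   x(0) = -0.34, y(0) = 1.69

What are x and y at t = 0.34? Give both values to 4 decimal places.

Euler on (x,y): x_{n+1} = x_n + h·x', y_{n+1} = y_n + h·y'.
0.000000: (-0.340000, 1.690000); f=(0.116518, -3.731182) → (-0.320192, 1.055699)
0.170000: (-0.320192, 1.055699); f=(-0.058842, -2.306306) → (-0.330195, 0.663627)
(x(0.34), y(0.34)) ≈ (-0.3302, 0.6636)

-0.3302, 0.6636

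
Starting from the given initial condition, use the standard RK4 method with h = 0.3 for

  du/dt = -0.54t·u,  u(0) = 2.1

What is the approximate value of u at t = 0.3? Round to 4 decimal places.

2.0496

RK4: k1 = f(t_n, u_n); k2 = f(t_n + h/2, u_n + (h/2)·k1); k3 = f(t_n + h/2, u_n + (h/2)·k2); k4 = f(t_n + h, u_n + h·k3); u_{n+1} = u_n + (h/6)·(k1 + 2k2 + 2k3 + k4).
t=0.000000, u=2.100000:
  k1 = f(0.000000, 2.100000) = 0.000000
  k2 = f(0.150000, 2.100000) = -0.170100
  k3 = f(0.150000, 2.074485) = -0.168033
  k4 = f(0.300000, 2.049590) = -0.332034
  u ← 2.100000 + (0.3/6)·(k1 + 2k2 + 2k3 + k4) = 2.049585
u(0.3) ≈ 2.0496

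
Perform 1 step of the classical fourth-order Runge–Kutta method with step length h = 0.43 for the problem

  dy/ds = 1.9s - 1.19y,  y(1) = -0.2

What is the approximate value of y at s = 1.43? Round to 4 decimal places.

RK4: k1 = f(s_n, y_n); k2 = f(s_n + h/2, y_n + (h/2)·k1); k3 = f(s_n + h/2, y_n + (h/2)·k2); k4 = f(s_n + h, y_n + h·k3); y_{n+1} = y_n + (h/6)·(k1 + 2k2 + 2k3 + k4).
s=1.000000, y=-0.200000:
  k1 = f(1.000000, -0.200000) = 2.138000
  k2 = f(1.215000, 0.259670) = 1.999493
  k3 = f(1.215000, 0.229891) = 2.034930
  k4 = f(1.430000, 0.675020) = 1.913726
  y ← -0.200000 + (0.43/6)·(k1 + 2k2 + 2k3 + k4) = 0.668641
y(1.43) ≈ 0.6686

0.6686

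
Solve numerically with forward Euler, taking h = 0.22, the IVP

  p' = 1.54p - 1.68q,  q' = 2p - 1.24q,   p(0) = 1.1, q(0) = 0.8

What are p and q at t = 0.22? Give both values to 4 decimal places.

1.1770, 1.0658

Euler on (p,q): p_{n+1} = p_n + h·p', q_{n+1} = q_n + h·q'.
0.000000: (1.100000, 0.800000); f=(0.350000, 1.208000) → (1.177000, 1.065760)
(p(0.22), q(0.22)) ≈ (1.1770, 1.0658)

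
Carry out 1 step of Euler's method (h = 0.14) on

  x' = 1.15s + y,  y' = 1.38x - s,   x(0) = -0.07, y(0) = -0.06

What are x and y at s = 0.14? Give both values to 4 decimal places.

Euler on (x,y): x_{n+1} = x_n + h·x', y_{n+1} = y_n + h·y'.
0.000000: (-0.070000, -0.060000); f=(-0.060000, -0.096600) → (-0.078400, -0.073524)
(x(0.14), y(0.14)) ≈ (-0.0784, -0.0735)

-0.0784, -0.0735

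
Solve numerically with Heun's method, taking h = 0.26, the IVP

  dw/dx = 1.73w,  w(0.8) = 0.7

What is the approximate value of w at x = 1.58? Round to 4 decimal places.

Heun: k1 = f(x_n, w_n); k2 = f(x_n + h, w_n + h·k1); w_{n+1} = w_n + (h/2)·(k1 + k2).
x=0.800000, w=0.700000:
  k1 = f(0.800000, 0.700000) = 1.211000
  k2 = f(1.060000, 1.014860) = 1.755708
  w ← 0.700000 + (0.26/2)·(1.211000 + 1.755708) = 1.085672
x=1.060000, w=1.085672:
  k1 = f(1.060000, 1.085672) = 1.878213
  k2 = f(1.320000, 1.574007) = 2.723033
  w ← 1.085672 + (0.26/2)·(1.878213 + 2.723033) = 1.683834
x=1.320000, w=1.683834:
  k1 = f(1.320000, 1.683834) = 2.913033
  k2 = f(1.580000, 2.441222) = 4.223315
  w ← 1.683834 + (0.26/2)·(2.913033 + 4.223315) = 2.611559
w(1.58) ≈ 2.6116

2.6116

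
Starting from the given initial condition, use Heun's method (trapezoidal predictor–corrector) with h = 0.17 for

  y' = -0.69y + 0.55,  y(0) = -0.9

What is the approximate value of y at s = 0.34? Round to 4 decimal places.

Heun: k1 = f(s_n, y_n); k2 = f(s_n + h, y_n + h·k1); y_{n+1} = y_n + (h/2)·(k1 + k2).
s=0.000000, y=-0.900000:
  k1 = f(0.000000, -0.900000) = 1.171000
  k2 = f(0.170000, -0.700930) = 1.033642
  y ← -0.900000 + (0.17/2)·(1.171000 + 1.033642) = -0.712605
s=0.170000, y=-0.712605:
  k1 = f(0.170000, -0.712605) = 1.041698
  k2 = f(0.340000, -0.535517) = 0.919507
  y ← -0.712605 + (0.17/2)·(1.041698 + 0.919507) = -0.545903
y(0.34) ≈ -0.5459

-0.5459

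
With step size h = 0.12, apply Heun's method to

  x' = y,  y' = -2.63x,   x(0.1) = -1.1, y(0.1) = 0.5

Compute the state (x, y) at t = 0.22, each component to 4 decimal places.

Heun on (x,y): k1 = f(t_n, state_n); k2 = f(t_n + h, state_n + h·k1); state_{n+1} = state_n + (h/2)·(k1 + k2).
0.100000: (-1.100000, 0.500000)
  k1 = (0.500000, 2.893000)
  predictor → (-1.040000, 0.847160)
  k2 = (0.847160, 2.735200)
  → (-1.019170, 0.837692)
(x(0.22), y(0.22)) ≈ (-1.0192, 0.8377)

-1.0192, 0.8377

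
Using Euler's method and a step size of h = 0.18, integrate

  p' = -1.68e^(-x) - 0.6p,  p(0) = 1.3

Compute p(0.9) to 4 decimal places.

Euler: p_{n+1} = p_n + h·f(x_n, p_n).
x=0.000000, p=1.300000: f=-2.460000 → p ← 1.300000 + 0.18·(-2.460000) = 0.857200
x=0.180000, p=0.857200: f=-1.917574 → p ← 0.857200 + 0.18·(-1.917574) = 0.512037
x=0.360000, p=0.512037: f=-1.479318 → p ← 0.512037 + 0.18·(-1.479318) = 0.245759
x=0.540000, p=0.245759: f=-1.126473 → p ← 0.245759 + 0.18·(-1.126473) = 0.042994
x=0.720000, p=0.042994: f=-0.843540 → p ← 0.042994 + 0.18·(-0.843540) = -0.108843
p(0.9) ≈ -0.1088

-0.1088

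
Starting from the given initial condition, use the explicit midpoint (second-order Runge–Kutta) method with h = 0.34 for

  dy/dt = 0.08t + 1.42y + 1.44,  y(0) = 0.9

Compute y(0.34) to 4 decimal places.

Midpoint: k1 = f(t_n, y_n); k2 = f(t_n + h/2, y_n + (h/2)·k1); y_{n+1} = y_n + h·k2.
t=0.000000, y=0.900000:
  k1 = f(0.000000, 0.900000) = 2.718000
  k2 = f(0.170000, 1.362060) = 3.387725
  y ← 0.900000 + 0.34·3.387725 = 2.051827
y(0.34) ≈ 2.0518

2.0518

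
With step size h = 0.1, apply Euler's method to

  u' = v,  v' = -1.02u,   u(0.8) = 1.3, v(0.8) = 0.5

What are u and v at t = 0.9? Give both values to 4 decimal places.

1.3500, 0.3674

Euler on (u,v): u_{n+1} = u_n + h·u', v_{n+1} = v_n + h·v'.
0.800000: (1.300000, 0.500000); f=(0.500000, -1.326000) → (1.350000, 0.367400)
(u(0.9), v(0.9)) ≈ (1.3500, 0.3674)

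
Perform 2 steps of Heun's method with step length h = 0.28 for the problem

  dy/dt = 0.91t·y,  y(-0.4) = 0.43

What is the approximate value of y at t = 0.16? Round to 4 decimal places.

Heun: k1 = f(t_n, y_n); k2 = f(t_n + h, y_n + h·k1); y_{n+1} = y_n + (h/2)·(k1 + k2).
t=-0.400000, y=0.430000:
  k1 = f(-0.400000, 0.430000) = -0.156520
  k2 = f(-0.120000, 0.386174) = -0.042170
  y ← 0.430000 + (0.28/2)·(-0.156520 + (-0.042170)) = 0.402183
t=-0.120000, y=0.402183:
  k1 = f(-0.120000, 0.402183) = -0.043918
  k2 = f(0.160000, 0.389886) = 0.056767
  y ← 0.402183 + (0.28/2)·(-0.043918 + 0.056767) = 0.403982
y(0.16) ≈ 0.4040

0.4040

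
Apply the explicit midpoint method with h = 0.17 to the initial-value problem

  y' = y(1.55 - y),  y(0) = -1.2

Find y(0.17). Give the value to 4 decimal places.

Midpoint: k1 = f(x_n, y_n); k2 = f(x_n + h/2, y_n + (h/2)·k1); y_{n+1} = y_n + h·k2.
x=0.000000, y=-1.200000:
  k1 = f(0.000000, -1.200000) = -3.300000
  k2 = f(0.085000, -1.480500) = -4.486655
  y ← -1.200000 + 0.17·(-4.486655) = -1.962731
y(0.17) ≈ -1.9627

-1.9627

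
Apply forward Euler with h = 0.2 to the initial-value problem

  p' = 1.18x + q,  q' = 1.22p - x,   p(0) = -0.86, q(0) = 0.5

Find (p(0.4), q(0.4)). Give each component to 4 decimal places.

-0.6548, 0.0647

Euler on (p,q): p_{n+1} = p_n + h·p', q_{n+1} = q_n + h·q'.
0.000000: (-0.860000, 0.500000); f=(0.500000, -1.049200) → (-0.760000, 0.290160)
0.200000: (-0.760000, 0.290160); f=(0.526160, -1.127200) → (-0.654768, 0.064720)
(p(0.4), q(0.4)) ≈ (-0.6548, 0.0647)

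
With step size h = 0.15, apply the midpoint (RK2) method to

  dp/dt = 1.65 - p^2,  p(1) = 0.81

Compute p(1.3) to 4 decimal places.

1.0384

Midpoint: k1 = f(t_n, p_n); k2 = f(t_n + h/2, p_n + (h/2)·k1); p_{n+1} = p_n + h·k2.
t=1.000000, p=0.810000:
  k1 = f(1.000000, 0.810000) = 0.993900
  k2 = f(1.075000, 0.884543) = 0.867585
  p ← 0.810000 + 0.15·0.867585 = 0.940138
t=1.150000, p=0.940138:
  k1 = f(1.150000, 0.940138) = 0.766141
  k2 = f(1.225000, 0.997598) = 0.654798
  p ← 0.940138 + 0.15·0.654798 = 1.038357
p(1.3) ≈ 1.0384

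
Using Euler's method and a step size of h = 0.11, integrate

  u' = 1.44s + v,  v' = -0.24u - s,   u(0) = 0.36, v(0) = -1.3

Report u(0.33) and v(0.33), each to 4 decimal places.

Euler on (u,v): u_{n+1} = u_n + h·u', v_{n+1} = v_n + h·v'.
0.000000: (0.360000, -1.300000); f=(-1.300000, -0.086400) → (0.217000, -1.309504)
0.110000: (0.217000, -1.309504); f=(-1.151104, -0.162080) → (0.090379, -1.327333)
0.220000: (0.090379, -1.327333); f=(-1.010533, -0.241691) → (-0.020780, -1.353919)
(u(0.33), v(0.33)) ≈ (-0.0208, -1.3539)

-0.0208, -1.3539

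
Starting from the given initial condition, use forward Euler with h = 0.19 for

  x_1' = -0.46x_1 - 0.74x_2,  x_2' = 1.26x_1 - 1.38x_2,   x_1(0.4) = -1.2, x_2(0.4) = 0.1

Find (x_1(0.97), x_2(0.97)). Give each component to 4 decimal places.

Euler on (x_1,x_2): x_1_{n+1} = x_1_n + h·x_1', x_2_{n+1} = x_2_n + h·x_2'.
0.400000: (-1.200000, 0.100000); f=(0.478000, -1.650000) → (-1.109180, -0.213500)
0.590000: (-1.109180, -0.213500); f=(0.668213, -1.102937) → (-0.982220, -0.423058)
0.780000: (-0.982220, -0.423058); f=(0.764884, -0.653777) → (-0.836892, -0.547276)
(x_1(0.97), x_2(0.97)) ≈ (-0.8369, -0.5473)

-0.8369, -0.5473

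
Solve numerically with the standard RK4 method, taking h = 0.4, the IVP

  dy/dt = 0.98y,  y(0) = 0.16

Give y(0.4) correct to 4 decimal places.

0.2368

RK4: k1 = f(t_n, y_n); k2 = f(t_n + h/2, y_n + (h/2)·k1); k3 = f(t_n + h/2, y_n + (h/2)·k2); k4 = f(t_n + h, y_n + h·k3); y_{n+1} = y_n + (h/6)·(k1 + 2k2 + 2k3 + k4).
t=0.000000, y=0.160000:
  k1 = f(0.000000, 0.160000) = 0.156800
  k2 = f(0.200000, 0.191360) = 0.187533
  k3 = f(0.200000, 0.197507) = 0.193556
  k4 = f(0.400000, 0.237423) = 0.232674
  y ← 0.160000 + (0.4/6)·(k1 + 2k2 + 2k3 + k4) = 0.236777
y(0.4) ≈ 0.2368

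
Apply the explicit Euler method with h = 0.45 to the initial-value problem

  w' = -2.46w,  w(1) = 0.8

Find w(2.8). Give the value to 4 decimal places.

0.0001

Euler: w_{n+1} = w_n + h·f(x_n, w_n).
x=1.000000, w=0.800000: f=-1.968000 → w ← 0.800000 + 0.45·(-1.968000) = -0.085600
x=1.450000, w=-0.085600: f=0.210576 → w ← -0.085600 + 0.45·0.210576 = 0.009159
x=1.900000, w=0.009159: f=-0.022532 → w ← 0.009159 + 0.45·(-0.022532) = -0.000980
x=2.350000, w=-0.000980: f=0.002411 → w ← -0.000980 + 0.45·0.002411 = 0.000105
w(2.8) ≈ 0.0001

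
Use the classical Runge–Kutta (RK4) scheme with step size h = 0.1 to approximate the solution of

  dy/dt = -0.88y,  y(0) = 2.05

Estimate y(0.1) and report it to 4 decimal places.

RK4: k1 = f(t_n, y_n); k2 = f(t_n + h/2, y_n + (h/2)·k1); k3 = f(t_n + h/2, y_n + (h/2)·k2); k4 = f(t_n + h, y_n + h·k3); y_{n+1} = y_n + (h/6)·(k1 + 2k2 + 2k3 + k4).
t=0.000000, y=2.050000:
  k1 = f(0.000000, 2.050000) = -1.804000
  k2 = f(0.050000, 1.959800) = -1.724624
  k3 = f(0.050000, 1.963769) = -1.728117
  k4 = f(0.100000, 1.877188) = -1.651926
  y ← 2.050000 + (0.1/6)·(k1 + 2k2 + 2k3 + k4) = 1.877310
y(0.1) ≈ 1.8773

1.8773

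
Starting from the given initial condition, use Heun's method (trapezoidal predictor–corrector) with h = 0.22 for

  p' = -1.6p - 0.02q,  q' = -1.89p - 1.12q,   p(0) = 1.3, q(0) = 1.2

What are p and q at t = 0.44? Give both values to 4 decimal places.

0.6526, 0.1737

Heun on (p,q): k1 = f(t_n, state_n); k2 = f(t_n + h, state_n + h·k1); state_{n+1} = state_n + (h/2)·(k1 + k2).
0.000000: (1.300000, 1.200000)
  k1 = (-2.104000, -3.801000)
  predictor → (0.837120, 0.363780)
  k2 = (-1.346668, -1.989590)
  → (0.920427, 0.563035)
0.220000: (0.920427, 0.563035)
  k1 = (-1.483943, -2.370205)
  predictor → (0.593959, 0.041590)
  k2 = (-0.951166, -1.169163)
  → (0.652565, 0.173704)
(p(0.44), q(0.44)) ≈ (0.6526, 0.1737)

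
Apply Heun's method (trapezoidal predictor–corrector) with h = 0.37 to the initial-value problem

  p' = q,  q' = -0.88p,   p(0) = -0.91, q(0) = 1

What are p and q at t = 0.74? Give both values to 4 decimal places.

0.0014, 1.3196

Heun on (p,q): k1 = f(t_n, state_n); k2 = f(t_n + h, state_n + h·k1); state_{n+1} = state_n + (h/2)·(k1 + k2).
0.000000: (-0.910000, 1.000000)
  k1 = (1.000000, 0.800800)
  predictor → (-0.540000, 1.296296)
  k2 = (1.296296, 0.475200)
  → (-0.485185, 1.236060)
0.370000: (-0.485185, 1.236060)
  k1 = (1.236060, 0.426963)
  predictor → (-0.027843, 1.394036)
  k2 = (1.394036, 0.024502)
  → (0.001383, 1.319581)
(p(0.74), q(0.74)) ≈ (0.0014, 1.3196)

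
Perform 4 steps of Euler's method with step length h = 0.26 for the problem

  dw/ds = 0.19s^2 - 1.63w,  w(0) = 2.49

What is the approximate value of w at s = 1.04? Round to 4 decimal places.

Euler: w_{n+1} = w_n + h·f(s_n, w_n).
s=0.000000, w=2.490000: f=-4.058700 → w ← 2.490000 + 0.26·(-4.058700) = 1.434738
s=0.260000, w=1.434738: f=-2.325779 → w ← 1.434738 + 0.26·(-2.325779) = 0.830035
s=0.520000, w=0.830035: f=-1.301582 → w ← 0.830035 + 0.26·(-1.301582) = 0.491624
s=0.780000, w=0.491624: f=-0.685751 → w ← 0.491624 + 0.26·(-0.685751) = 0.313329
w(1.04) ≈ 0.3133

0.3133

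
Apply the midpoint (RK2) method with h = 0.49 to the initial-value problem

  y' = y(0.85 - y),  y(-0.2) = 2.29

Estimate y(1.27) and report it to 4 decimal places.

Midpoint: k1 = f(t_n, y_n); k2 = f(t_n + h/2, y_n + (h/2)·k1); y_{n+1} = y_n + h·k2.
t=-0.200000, y=2.290000:
  k1 = f(-0.200000, 2.290000) = -3.297600
  k2 = f(0.045000, 1.482088) = -0.936810
  y ← 2.290000 + 0.49·(-0.936810) = 1.830963
t=0.290000, y=1.830963:
  k1 = f(0.290000, 1.830963) = -1.796107
  k2 = f(0.535000, 1.390917) = -0.752370
  y ← 1.830963 + 0.49·(-0.752370) = 1.462302
t=0.780000, y=1.462302:
  k1 = f(0.780000, 1.462302) = -0.895370
  k2 = f(1.025000, 1.242936) = -0.488394
  y ← 1.462302 + 0.49·(-0.488394) = 1.222988
y(1.27) ≈ 1.2230

1.2230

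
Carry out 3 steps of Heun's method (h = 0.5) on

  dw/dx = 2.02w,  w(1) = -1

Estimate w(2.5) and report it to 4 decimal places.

Heun: k1 = f(x_n, w_n); k2 = f(x_n + h, w_n + h·k1); w_{n+1} = w_n + (h/2)·(k1 + k2).
x=1.000000, w=-1.000000:
  k1 = f(1.000000, -1.000000) = -2.020000
  k2 = f(1.500000, -2.010000) = -4.060200
  w ← -1.000000 + (0.5/2)·(-2.020000 + (-4.060200)) = -2.520050
x=1.500000, w=-2.520050:
  k1 = f(1.500000, -2.520050) = -5.090501
  k2 = f(2.000000, -5.065300) = -10.231907
  w ← -2.520050 + (0.5/2)·(-5.090501 + (-10.231907)) = -6.350652
x=2.000000, w=-6.350652:
  k1 = f(2.000000, -6.350652) = -12.828317
  k2 = f(2.500000, -12.764811) = -25.784917
  w ← -6.350652 + (0.5/2)·(-12.828317 + (-25.784917)) = -16.003961
w(2.5) ≈ -16.0040

-16.0040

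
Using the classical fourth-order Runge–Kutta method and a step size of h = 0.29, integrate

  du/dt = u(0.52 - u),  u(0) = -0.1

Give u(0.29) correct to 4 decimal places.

RK4: k1 = f(t_n, u_n); k2 = f(t_n + h/2, u_n + (h/2)·k1); k3 = f(t_n + h/2, u_n + (h/2)·k2); k4 = f(t_n + h, u_n + h·k3); u_{n+1} = u_n + (h/6)·(k1 + 2k2 + 2k3 + k4).
t=0.000000, u=-0.100000:
  k1 = f(0.000000, -0.100000) = -0.062000
  k2 = f(0.145000, -0.108990) = -0.068554
  k3 = f(0.145000, -0.109940) = -0.069256
  k4 = f(0.290000, -0.120084) = -0.076864
  u ← -0.100000 + (0.29/6)·(k1 + 2k2 + 2k3 + k4) = -0.120033
u(0.29) ≈ -0.1200

-0.1200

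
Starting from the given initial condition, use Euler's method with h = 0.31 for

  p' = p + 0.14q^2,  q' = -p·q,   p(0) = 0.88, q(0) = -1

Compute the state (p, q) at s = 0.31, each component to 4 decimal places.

1.1962, -0.7272

Euler on (p,q): p_{n+1} = p_n + h·p', q_{n+1} = q_n + h·q'.
0.000000: (0.880000, -1.000000); f=(1.020000, 0.880000) → (1.196200, -0.727200)
(p(0.31), q(0.31)) ≈ (1.1962, -0.7272)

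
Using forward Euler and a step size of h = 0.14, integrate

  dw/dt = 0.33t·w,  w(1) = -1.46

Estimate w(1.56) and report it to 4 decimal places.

Euler: w_{n+1} = w_n + h·f(t_n, w_n).
t=1.000000, w=-1.460000: f=-0.481800 → w ← -1.460000 + 0.14·(-0.481800) = -1.527452
t=1.140000, w=-1.527452: f=-0.574627 → w ← -1.527452 + 0.14·(-0.574627) = -1.607900
t=1.280000, w=-1.607900: f=-0.679177 → w ← -1.607900 + 0.14·(-0.679177) = -1.702985
t=1.420000, w=-1.702985: f=-0.798019 → w ← -1.702985 + 0.14·(-0.798019) = -1.814707
w(1.56) ≈ -1.8147

-1.8147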